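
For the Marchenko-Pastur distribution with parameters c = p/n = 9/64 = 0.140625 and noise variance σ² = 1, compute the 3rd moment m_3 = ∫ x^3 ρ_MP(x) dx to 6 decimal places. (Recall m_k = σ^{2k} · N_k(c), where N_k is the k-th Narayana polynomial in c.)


E[X³] = σ⁶ (1 + 3c + c²) (third MP moment). With σ² = 1 (so σ⁶ = 1) and c = 9/64 = 0.140625: E[X³] = 1 · (1 + 3·0.140625 + (0.140625)²) = 1 · 1.441650.

So E[X^3] = 1.441650.


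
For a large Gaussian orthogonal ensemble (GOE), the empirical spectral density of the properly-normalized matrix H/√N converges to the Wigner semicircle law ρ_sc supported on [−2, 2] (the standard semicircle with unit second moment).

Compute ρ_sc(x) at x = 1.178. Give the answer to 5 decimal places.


ρ_sc(x) = (1/(2π)) √(4 − x²). With x = 1.178:
  4 − x² = 4 − (1.178)² = 4 − 1.387684 = 2.612316.
  √(4 − x²) = 1.616266.
  1/(2π) = 0.159155.
  ρ_sc(1.178) = 0.159155 · 1.616266 = 0.257237.

Rounded to 5 decimal places: ρ_sc(1.178) ≈ 0.25724.


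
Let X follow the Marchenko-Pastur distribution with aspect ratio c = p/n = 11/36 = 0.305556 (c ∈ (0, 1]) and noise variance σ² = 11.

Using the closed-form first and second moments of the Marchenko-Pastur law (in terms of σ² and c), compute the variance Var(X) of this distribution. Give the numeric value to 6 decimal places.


Recall the MP moments m_1 = E[X] = σ² and m_2 = E[X²] = σ⁴ (1 + c).
m_1 = E[X] = σ² = 11, so m_1² = 121.
m_2 = E[X²] = σ⁴ (1 + c) = 121 · (1 + 0.305556) = 121 · 1.305556 = 157.972222.
(Note m_2 − m_1² simplifies to c · σ⁴ = 0.305556 · 121.)

Var(X) = m_2 − m_1² = 157.972222 − 121 = 36.972222.


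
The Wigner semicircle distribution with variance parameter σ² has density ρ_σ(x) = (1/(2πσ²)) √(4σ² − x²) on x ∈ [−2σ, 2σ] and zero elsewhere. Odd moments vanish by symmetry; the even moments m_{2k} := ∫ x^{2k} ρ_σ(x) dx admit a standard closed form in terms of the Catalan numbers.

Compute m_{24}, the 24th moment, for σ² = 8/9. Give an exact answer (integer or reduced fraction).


By the scaled semicircle moment identity, m_{2k} = σ^{2k} · C_k with k = 12.
C_12 = (1/(k+1)) · C(2k, k) = (1/13) · C(24, 12) = (1/13) · 2704156 = 208012.
σ^{2k} = (σ²)^k = (8/9)^12 = 68719476736/282429536481.

Therefore m_{24} = σ^{24} · C_12 = (68719476736/282429536481) · 208012 = 14294475794808832/282429536481.


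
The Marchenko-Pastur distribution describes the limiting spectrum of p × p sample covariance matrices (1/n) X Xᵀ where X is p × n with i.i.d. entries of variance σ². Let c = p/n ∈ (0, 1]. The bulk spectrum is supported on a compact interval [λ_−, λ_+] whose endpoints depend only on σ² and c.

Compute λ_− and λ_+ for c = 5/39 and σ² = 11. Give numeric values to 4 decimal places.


c = 5/39 = 0.128205; √c = 0.358057.
λ_− = σ² (1 − √c)² = 11 · (1 − 0.358057)² = 11 · (0.641943)² = 4.532993.
λ_+ = σ² (1 + √c)² = 11 · (1 + 0.358057)² = 11 · (1.358057)² = 20.287520.

Rounded to 4 decimal places: λ_− ≈ 4.5330, λ_+ ≈ 20.2875.


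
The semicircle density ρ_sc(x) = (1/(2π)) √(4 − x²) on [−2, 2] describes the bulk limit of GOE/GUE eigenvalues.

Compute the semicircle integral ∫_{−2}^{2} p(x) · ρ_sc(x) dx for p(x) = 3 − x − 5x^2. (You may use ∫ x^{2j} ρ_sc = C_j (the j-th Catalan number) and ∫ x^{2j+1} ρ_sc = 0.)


Write p(x) = Σ a_i x^i, split into monomials and integrate each against ρ_sc separately.
Using ∫ x^{2j} ρ_sc = C_j = (1/(j+1)) C(2j, j) (Catalan numbers) and ∫ x^{2j+1} ρ_sc = 0 (odd monomials vanish by symmetry):
  i = 0 (even): a_0 · C_{0} = 3 · 1 = 3
  i = 1 (odd): ∫ x^1 ρ_sc = 0 (vanishes)
  i = 2 (even): a_2 · C_{1} = -5 · 1 = -5

Summing the contributions: ∫_{−2}^{2} p(x) ρ_sc(x) dx = 3 + (-5) = -2.


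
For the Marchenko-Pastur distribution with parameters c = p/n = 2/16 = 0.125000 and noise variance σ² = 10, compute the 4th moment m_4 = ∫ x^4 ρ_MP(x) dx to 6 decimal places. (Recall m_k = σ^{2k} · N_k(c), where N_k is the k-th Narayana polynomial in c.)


E[X⁴] = σ⁸ (1 + 6c + 6c² + c³) (fourth MP moment). With σ² = 10 (so σ⁸ = 10000) and c = 2/16 = 0.125000: E[X⁴] = 10000 · (1 + 6·0.125000 + 6·(0.125000)² + (0.125000)³) = 10000 · 1.845703.

So E[X^4] = 18457.031250.


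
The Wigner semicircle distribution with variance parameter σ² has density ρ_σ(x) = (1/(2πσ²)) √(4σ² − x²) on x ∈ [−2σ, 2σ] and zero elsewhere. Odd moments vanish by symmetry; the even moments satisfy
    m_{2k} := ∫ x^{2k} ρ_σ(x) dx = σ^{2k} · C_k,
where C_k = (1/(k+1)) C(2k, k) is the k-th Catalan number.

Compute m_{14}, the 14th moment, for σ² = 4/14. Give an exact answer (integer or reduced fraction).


By the scaled semicircle moment identity, m_{2k} = σ^{2k} · C_k with k = 7.
C_7 = (1/(k+1)) · C(2k, k) = (1/8) · C(14, 7) = (1/8) · 3432 = 429.
σ^{2k} = (σ²)^k = (4/14)^7 = 128/823543.

Therefore m_{14} = σ^{14} · C_7 = (128/823543) · 429 = 54912/823543.


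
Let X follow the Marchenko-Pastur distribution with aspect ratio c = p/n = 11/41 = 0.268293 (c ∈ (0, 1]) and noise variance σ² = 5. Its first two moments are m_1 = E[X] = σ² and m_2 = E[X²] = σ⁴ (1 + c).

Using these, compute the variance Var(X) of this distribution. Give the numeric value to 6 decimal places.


m_1 = E[X] = σ² = 5, so m_1² = 25.
m_2 = E[X²] = σ⁴ (1 + c) = 25 · (1 + 0.268293) = 25 · 1.268293 = 31.707317.
(Note m_2 − m_1² simplifies to c · σ⁴ = 0.268293 · 25.)

Var(X) = m_2 − m_1² = 31.707317 − 25 = 6.707317.


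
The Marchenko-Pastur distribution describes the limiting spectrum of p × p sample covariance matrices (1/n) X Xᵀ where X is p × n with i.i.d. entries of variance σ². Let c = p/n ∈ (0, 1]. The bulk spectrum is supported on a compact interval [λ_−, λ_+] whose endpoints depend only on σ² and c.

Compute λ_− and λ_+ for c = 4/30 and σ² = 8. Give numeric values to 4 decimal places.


c = 4/30 = 0.133333; √c = 0.365148.
λ_− = σ² (1 − √c)² = 8 · (1 − 0.365148)² = 8 · (0.634852)² = 3.224293.
λ_+ = σ² (1 + √c)² = 8 · (1 + 0.365148)² = 8 · (1.365148)² = 14.909041.

Rounded to 4 decimal places: λ_− ≈ 3.2243, λ_+ ≈ 14.9090.


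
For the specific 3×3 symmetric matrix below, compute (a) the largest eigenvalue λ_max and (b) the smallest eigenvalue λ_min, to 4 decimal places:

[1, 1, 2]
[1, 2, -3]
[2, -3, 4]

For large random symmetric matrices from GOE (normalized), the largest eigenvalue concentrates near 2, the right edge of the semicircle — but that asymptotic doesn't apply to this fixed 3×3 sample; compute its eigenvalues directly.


Since M is real symmetric, all three eigenvalues are real; they are the roots of det(λI − M) = λ³ − (tr M) λ² + s λ − det M, where s is the sum of the principal 2×2 minors.
tr M = 1 + 2 + 4 = 7.
s = (1·2 − 1²) + (1·4 − 2²) + (2·4 − (-3)²) = 1 + 0 + (-1) = 0.
det M (expand along row 1) = 1·(-1) − 1·10 + 2·(-7) = -25.
Characteristic polynomial: λ³ − 7λ² + 25 = 0.
Substitute λ = y + (tr M)/3 = y + 2.333333 to remove the quadratic term: y³ + p·y + q = 0 with p = s − (tr M)²/3 = -16.333333 and q = −2(tr M)³/27 + (tr M)·s/3 − det M = -0.407407.
Three real roots ⇒ use the trigonometric (Viète) form: r = 2√(−p/3) = 4.666667, φ = arccos(3q/(p·r)) = arccos(0.016035) = 1.554761 rad.
y_k = r·cos(φ/3 − 2πk/3) for k = 0, 1, 2 gives y = 4.053866, -0.024944, -4.028922.
λ_k = y_k + 2.333333 gives λ = 6.3872, 2.3084, -1.6956 (check: the sum is 7.0000 = tr M).

Hence λ_max = 6.3872 and λ_min = -1.6956.


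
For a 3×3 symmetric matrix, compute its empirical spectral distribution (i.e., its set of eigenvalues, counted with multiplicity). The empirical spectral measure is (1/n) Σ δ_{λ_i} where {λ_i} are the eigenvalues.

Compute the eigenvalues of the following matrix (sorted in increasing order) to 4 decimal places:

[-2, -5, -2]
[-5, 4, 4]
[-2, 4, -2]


Since M is real symmetric, all three eigenvalues are real; they are the roots of det(λI − M) = λ³ − (tr M) λ² + s λ − det M, where s is the sum of the principal 2×2 minors.
tr M = -2 + 4 + (-2) = 0.
s = ((-2)·4 − (-5)²) + ((-2)·(-2) − (-2)²) + (4·(-2) − 4²) = -33 + 0 + (-24) = -57.
det M (expand along row 1) = (-2)·(-24) − (-5)·18 + (-2)·(-12) = 162.
Characteristic polynomial: λ³ − 57λ − 162 = 0.
Substitute λ = y + (tr M)/3 = y + 0.000000 to remove the quadratic term: y³ + p·y + q = 0 with p = s − (tr M)²/3 = -57.000000 and q = −2(tr M)³/27 + (tr M)·s/3 − det M = -162.000000.
Three real roots ⇒ use the trigonometric (Viète) form: r = 2√(−p/3) = 8.717798, φ = arccos(3q/(p·r)) = arccos(0.978035) = 0.209978 rad.
y_k = r·cos(φ/3 − 2πk/3) for k = 0, 1, 2 gives y = 8.696452, -3.820225, -4.876228.
λ_k = y_k + 0.000000 gives λ = 8.6965, -3.8202, -4.8762 (check: the sum is 0.0000 = tr M).

Eigenvalues sorted in increasing order: [-4.8762, -3.8202, 8.6965].


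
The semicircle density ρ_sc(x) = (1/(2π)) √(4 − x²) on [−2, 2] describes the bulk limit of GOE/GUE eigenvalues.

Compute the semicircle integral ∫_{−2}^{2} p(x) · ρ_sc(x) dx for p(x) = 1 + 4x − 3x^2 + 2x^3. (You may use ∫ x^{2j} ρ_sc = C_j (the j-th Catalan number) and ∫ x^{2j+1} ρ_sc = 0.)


Write p(x) = Σ a_i x^i, split into monomials and integrate each against ρ_sc separately.
Using ∫ x^{2j} ρ_sc = C_j = (1/(j+1)) C(2j, j) (Catalan numbers) and ∫ x^{2j+1} ρ_sc = 0 (odd monomials vanish by symmetry):
  i = 0 (even): a_0 · C_{0} = 1 · 1 = 1
  i = 1 (odd): ∫ x^1 ρ_sc = 0 (vanishes)
  i = 2 (even): a_2 · C_{1} = -3 · 1 = -3
  i = 3 (odd): ∫ x^3 ρ_sc = 0 (vanishes)

Summing the contributions: ∫_{−2}^{2} p(x) ρ_sc(x) dx = 1 + (-3) = -2.


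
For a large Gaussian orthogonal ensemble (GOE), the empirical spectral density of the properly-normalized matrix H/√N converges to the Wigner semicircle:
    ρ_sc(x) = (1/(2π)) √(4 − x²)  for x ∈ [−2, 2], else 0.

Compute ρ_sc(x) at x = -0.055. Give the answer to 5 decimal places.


ρ_sc(x) = (1/(2π)) √(4 − x²). With x = -0.055:
  4 − x² = 4 − (-0.055)² = 4 − 0.003025 = 3.996975.
  √(4 − x²) = 1.999244.
  1/(2π) = 0.159155.
  ρ_sc(-0.055) = 0.159155 · 1.999244 = 0.318190.

Rounded to 5 decimal places: ρ_sc(-0.055) ≈ 0.31819.


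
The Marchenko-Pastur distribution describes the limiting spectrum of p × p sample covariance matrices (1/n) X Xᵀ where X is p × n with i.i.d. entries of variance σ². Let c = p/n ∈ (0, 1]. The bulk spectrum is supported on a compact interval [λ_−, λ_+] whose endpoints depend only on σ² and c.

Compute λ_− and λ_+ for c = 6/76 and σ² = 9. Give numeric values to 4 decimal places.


c = 6/76 = 0.078947; √c = 0.280976.
λ_− = σ² (1 − √c)² = 9 · (1 − 0.280976)² = 9 · (0.719024)² = 4.652963.
λ_+ = σ² (1 + √c)² = 9 · (1 + 0.280976)² = 9 · (1.280976)² = 14.768090.

Rounded to 4 decimal places: λ_− ≈ 4.6530, λ_+ ≈ 14.7681.


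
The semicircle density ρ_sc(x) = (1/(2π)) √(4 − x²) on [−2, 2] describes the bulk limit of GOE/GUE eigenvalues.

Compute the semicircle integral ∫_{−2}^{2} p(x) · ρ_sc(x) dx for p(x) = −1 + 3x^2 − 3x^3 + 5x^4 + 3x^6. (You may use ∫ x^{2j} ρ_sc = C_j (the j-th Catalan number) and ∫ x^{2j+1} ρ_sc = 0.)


Write p(x) = Σ a_i x^i, split into monomials and integrate each against ρ_sc separately.
Using ∫ x^{2j} ρ_sc = C_j = (1/(j+1)) C(2j, j) (Catalan numbers) and ∫ x^{2j+1} ρ_sc = 0 (odd monomials vanish by symmetry):
  i = 0 (even): a_0 · C_{0} = -1 · 1 = -1
  i = 2 (even): a_2 · C_{1} = 3 · 1 = 3
  i = 3 (odd): ∫ x^3 ρ_sc = 0 (vanishes)
  i = 4 (even): a_4 · C_{2} = 5 · 2 = 10
  i = 6 (even): a_6 · C_{3} = 3 · 5 = 15

Summing the contributions: ∫_{−2}^{2} p(x) ρ_sc(x) dx = (-1) + 3 + 10 + 15 = 27.


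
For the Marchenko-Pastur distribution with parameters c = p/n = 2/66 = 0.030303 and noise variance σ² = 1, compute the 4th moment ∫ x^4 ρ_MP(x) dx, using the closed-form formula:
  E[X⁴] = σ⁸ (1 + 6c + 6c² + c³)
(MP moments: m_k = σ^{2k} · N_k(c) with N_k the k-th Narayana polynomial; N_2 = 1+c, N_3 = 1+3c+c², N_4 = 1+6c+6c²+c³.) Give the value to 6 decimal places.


E[X⁴] = σ⁸ (1 + 6c + 6c² + c³) (fourth MP moment). With σ² = 1 (so σ⁸ = 1) and c = 2/66 = 0.030303: E[X⁴] = 1 · (1 + 6·0.030303 + 6·(0.030303)² + (0.030303)³) = 1 · 1.187356.

So E[X^4] = 1.187356.


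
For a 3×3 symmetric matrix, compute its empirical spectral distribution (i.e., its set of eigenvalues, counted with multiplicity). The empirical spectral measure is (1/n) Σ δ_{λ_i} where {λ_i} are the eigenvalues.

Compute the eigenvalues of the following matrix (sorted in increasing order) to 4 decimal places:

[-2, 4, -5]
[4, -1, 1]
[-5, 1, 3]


Since M is real symmetric, all three eigenvalues are real; they are the roots of det(λI − M) = λ³ − (tr M) λ² + s λ − det M, where s is the sum of the principal 2×2 minors.
tr M = -2 + (-1) + 3 = 0.
s = ((-2)·(-1) − 4²) + ((-2)·3 − (-5)²) + ((-1)·3 − 1²) = -14 + (-31) + (-4) = -49.
det M (expand along row 1) = (-2)·(-4) − 4·17 + (-5)·(-1) = -55.
Characteristic polynomial: λ³ − 49λ + 55 = 0.
Substitute λ = y + (tr M)/3 = y + 0.000000 to remove the quadratic term: y³ + p·y + q = 0 with p = s − (tr M)²/3 = -49.000000 and q = −2(tr M)³/27 + (tr M)·s/3 − det M = 55.000000.
Three real roots ⇒ use the trigonometric (Viète) form: r = 2√(−p/3) = 8.082904, φ = arccos(3q/(p·r)) = arccos(-0.416601) = 2.000500 rad.
y_k = r·cos(φ/3 − 2πk/3) for k = 0, 1, 2 gives y = 6.351419, 1.153796, -7.505214.
λ_k = y_k + 0.000000 gives λ = 6.3514, 1.1538, -7.5052 (check: the sum is 0.0000 = tr M).

Eigenvalues sorted in increasing order: [-7.5052, 1.1538, 6.3514].


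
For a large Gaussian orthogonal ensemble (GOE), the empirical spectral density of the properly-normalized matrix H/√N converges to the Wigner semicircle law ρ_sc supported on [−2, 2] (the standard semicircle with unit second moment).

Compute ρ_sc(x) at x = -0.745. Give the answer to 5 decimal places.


ρ_sc(x) = (1/(2π)) √(4 − x²). With x = -0.745:
  4 − x² = 4 − (-0.745)² = 4 − 0.555025 = 3.444975.
  √(4 − x²) = 1.856064.
  1/(2π) = 0.159155.
  ρ_sc(-0.745) = 0.159155 · 1.856064 = 0.295402.

Rounded to 5 decimal places: ρ_sc(-0.745) ≈ 0.29540.


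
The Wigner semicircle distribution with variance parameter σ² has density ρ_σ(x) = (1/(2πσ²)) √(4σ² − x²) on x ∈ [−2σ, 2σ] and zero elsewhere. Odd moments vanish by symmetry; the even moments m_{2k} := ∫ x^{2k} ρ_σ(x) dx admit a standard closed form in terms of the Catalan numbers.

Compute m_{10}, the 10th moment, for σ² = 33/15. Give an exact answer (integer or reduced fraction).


By the scaled semicircle moment identity, m_{2k} = σ^{2k} · C_k with k = 5.
C_5 = (1/(k+1)) · C(2k, k) = (1/6) · C(10, 5) = (1/6) · 252 = 42.
σ^{2k} = (σ²)^k = (33/15)^5 = 161051/3125.

Therefore m_{10} = σ^{10} · C_5 = (161051/3125) · 42 = 6764142/3125.


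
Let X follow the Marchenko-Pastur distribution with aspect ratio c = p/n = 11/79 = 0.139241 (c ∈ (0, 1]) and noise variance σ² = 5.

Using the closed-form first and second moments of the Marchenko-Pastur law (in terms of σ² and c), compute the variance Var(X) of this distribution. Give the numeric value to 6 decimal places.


Recall the MP moments m_1 = E[X] = σ² and m_2 = E[X²] = σ⁴ (1 + c).
m_1 = E[X] = σ² = 5, so m_1² = 25.
m_2 = E[X²] = σ⁴ (1 + c) = 25 · (1 + 0.139241) = 25 · 1.139241 = 28.481013.
(Note m_2 − m_1² simplifies to c · σ⁴ = 0.139241 · 25.)

Var(X) = m_2 − m_1² = 28.481013 − 25 = 3.481013.


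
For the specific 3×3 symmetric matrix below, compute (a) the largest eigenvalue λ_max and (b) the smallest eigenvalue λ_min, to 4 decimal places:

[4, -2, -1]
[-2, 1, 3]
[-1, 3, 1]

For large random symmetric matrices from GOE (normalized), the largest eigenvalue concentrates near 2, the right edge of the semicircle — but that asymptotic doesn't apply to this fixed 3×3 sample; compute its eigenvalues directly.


Since M is real symmetric, all three eigenvalues are real; they are the roots of det(λI − M) = λ³ − (tr M) λ² + s λ − det M, where s is the sum of the principal 2×2 minors.
tr M = 4 + 1 + 1 = 6.
s = (4·1 − (-2)²) + (4·1 − (-1)²) + (1·1 − 3²) = 0 + 3 + (-8) = -5.
det M (expand along row 1) = 4·(-8) − (-2)·1 + (-1)·(-5) = -25.
Characteristic polynomial: λ³ − 6λ² − 5λ + 25 = 0.
Substitute λ = y + (tr M)/3 = y + 2.000000 to remove the quadratic term: y³ + p·y + q = 0 with p = s − (tr M)²/3 = -17.000000 and q = −2(tr M)³/27 + (tr M)·s/3 − det M = -1.000000.
Three real roots ⇒ use the trigonometric (Viète) form: r = 2√(−p/3) = 4.760952, φ = arccos(3q/(p·r)) = arccos(0.037066) = 1.533722 rad.
y_k = r·cos(φ/3 − 2πk/3) for k = 0, 1, 2 gives y = 4.152209, -0.058836, -4.093373.
λ_k = y_k + 2.000000 gives λ = 6.1522, 1.9412, -2.0934 (check: the sum is 6.0000 = tr M).

Hence λ_max = 6.1522 and λ_min = -2.0934.


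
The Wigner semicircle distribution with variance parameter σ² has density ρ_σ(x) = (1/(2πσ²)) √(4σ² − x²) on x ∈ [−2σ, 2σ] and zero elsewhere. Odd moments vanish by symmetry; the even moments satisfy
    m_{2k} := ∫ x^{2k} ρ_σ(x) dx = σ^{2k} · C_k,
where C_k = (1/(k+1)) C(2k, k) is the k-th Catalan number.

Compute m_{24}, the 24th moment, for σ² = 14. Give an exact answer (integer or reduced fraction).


By the scaled semicircle moment identity, m_{2k} = σ^{2k} · C_k with k = 12.
C_12 = (1/(k+1)) · C(2k, k) = (1/13) · C(24, 12) = (1/13) · 2704156 = 208012.
σ^{2k} = (σ²)^k = (14)^12 = 56693912375296.

Therefore m_{24} = σ^{24} · C_12 = 56693912375296 · 208012 = 11793014101010071552.


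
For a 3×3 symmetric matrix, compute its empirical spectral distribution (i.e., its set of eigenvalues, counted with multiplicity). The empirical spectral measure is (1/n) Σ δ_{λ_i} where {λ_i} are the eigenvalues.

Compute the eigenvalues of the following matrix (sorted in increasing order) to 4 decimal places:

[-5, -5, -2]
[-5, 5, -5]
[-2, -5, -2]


Since M is real symmetric, all three eigenvalues are real; they are the roots of det(λI − M) = λ³ − (tr M) λ² + s λ − det M, where s is the sum of the principal 2×2 minors.
tr M = -5 + 5 + (-2) = -2.
s = ((-5)·5 − (-5)²) + ((-5)·(-2) − (-2)²) + (5·(-2) − (-5)²) = -50 + 6 + (-35) = -79.
det M (expand along row 1) = (-5)·(-35) − (-5)·0 + (-2)·35 = 105.
Characteristic polynomial: λ³ + 2λ² − 79λ − 105 = 0.
Substitute λ = y + (tr M)/3 = y − 0.666667 to remove the quadratic term: y³ + p·y + q = 0 with p = s − (tr M)²/3 = -80.333333 and q = −2(tr M)³/27 + (tr M)·s/3 − det M = -51.740741.
Three real roots ⇒ use the trigonometric (Viète) form: r = 2√(−p/3) = 10.349450, φ = arccos(3q/(p·r)) = arccos(0.186699) = 1.382996 rad.
y_k = r·cos(φ/3 − 2πk/3) for k = 0, 1, 2 gives y = 9.269057, -0.647454, -8.621603.
λ_k = y_k − 0.666667 gives λ = 8.6024, -1.3141, -9.2883 (check: the sum is -2.0000 = tr M).

Eigenvalues sorted in increasing order: [-9.2883, -1.3141, 8.6024].


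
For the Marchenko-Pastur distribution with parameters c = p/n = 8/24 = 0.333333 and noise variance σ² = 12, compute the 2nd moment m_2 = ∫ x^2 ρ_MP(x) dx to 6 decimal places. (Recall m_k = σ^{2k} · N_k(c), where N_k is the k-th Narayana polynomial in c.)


E[X²] = σ⁴ (1 + c) (second MP moment). With σ² = 12 (so σ⁴ = 144) and c = 8/24 = 0.333333: E[X²] = 144 · (1 + 0.333333) = 144 · 1.333333.

So E[X^2] = 192.000000.


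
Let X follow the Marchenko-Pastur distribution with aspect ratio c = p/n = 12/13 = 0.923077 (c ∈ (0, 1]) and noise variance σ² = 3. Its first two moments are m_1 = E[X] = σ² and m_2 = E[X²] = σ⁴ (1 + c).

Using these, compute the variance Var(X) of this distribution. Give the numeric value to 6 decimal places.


m_1 = E[X] = σ² = 3, so m_1² = 9.
m_2 = E[X²] = σ⁴ (1 + c) = 9 · (1 + 0.923077) = 9 · 1.923077 = 17.307692.
(Note m_2 − m_1² simplifies to c · σ⁴ = 0.923077 · 9.)

Var(X) = m_2 − m_1² = 17.307692 − 9 = 8.307692.


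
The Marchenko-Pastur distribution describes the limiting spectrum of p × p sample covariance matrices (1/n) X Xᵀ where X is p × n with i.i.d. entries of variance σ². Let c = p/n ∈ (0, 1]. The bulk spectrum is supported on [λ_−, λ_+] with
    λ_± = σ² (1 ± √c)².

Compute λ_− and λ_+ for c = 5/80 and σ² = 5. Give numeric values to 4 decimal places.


c = 5/80 = 0.062500; √c = 0.250000.
λ_− = σ² (1 − √c)² = 5 · (1 − 0.250000)² = 5 · (0.750000)² = 2.812500.
λ_+ = σ² (1 + √c)² = 5 · (1 + 0.250000)² = 5 · (1.250000)² = 7.812500.

Rounded to 4 decimal places: λ_− ≈ 2.8125, λ_+ ≈ 7.8125.


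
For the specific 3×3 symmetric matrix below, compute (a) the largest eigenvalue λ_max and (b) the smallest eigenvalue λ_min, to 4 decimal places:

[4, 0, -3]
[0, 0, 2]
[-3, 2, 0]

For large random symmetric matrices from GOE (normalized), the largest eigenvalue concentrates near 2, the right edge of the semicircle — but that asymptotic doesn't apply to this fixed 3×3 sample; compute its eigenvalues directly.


Since M is real symmetric, all three eigenvalues are real; they are the roots of det(λI − M) = λ³ − (tr M) λ² + s λ − det M, where s is the sum of the principal 2×2 minors.
tr M = 4 + 0 + 0 = 4.
s = (4·0 − 0²) + (4·0 − (-3)²) + (0·0 − 2²) = 0 + (-9) + (-4) = -13.
det M (expand along row 1) = 4·(-4) − 0·6 + (-3)·0 = -16.
Characteristic polynomial: λ³ − 4λ² − 13λ + 16 = 0.
Substitute λ = y + (tr M)/3 = y + 1.333333 to remove the quadratic term: y³ + p·y + q = 0 with p = s − (tr M)²/3 = -18.333333 and q = −2(tr M)³/27 + (tr M)·s/3 − det M = -6.074074.
Three real roots ⇒ use the trigonometric (Viète) form: r = 2√(−p/3) = 4.944132, φ = arccos(3q/(p·r)) = arccos(0.201034) = 1.368383 rad.
y_k = r·cos(φ/3 − 2πk/3) for k = 0, 1, 2 gives y = 4.438669, -0.333333, -4.105335.
λ_k = y_k + 1.333333 gives λ = 5.7720, 1.0000, -2.7720 (check: the sum is 4.0000 = tr M).

Hence λ_max = 5.7720 and λ_min = -2.7720.


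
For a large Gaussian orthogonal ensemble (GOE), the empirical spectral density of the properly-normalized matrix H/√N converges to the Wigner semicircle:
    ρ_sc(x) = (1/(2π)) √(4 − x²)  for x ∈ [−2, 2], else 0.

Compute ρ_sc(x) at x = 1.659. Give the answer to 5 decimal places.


ρ_sc(x) = (1/(2π)) √(4 − x²). With x = 1.659:
  4 − x² = 4 − (1.659)² = 4 − 2.752281 = 1.247719.
  √(4 − x²) = 1.117013.
  1/(2π) = 0.159155.
  ρ_sc(1.659) = 0.159155 · 1.117013 = 0.177778.

Rounded to 5 decimal places: ρ_sc(1.659) ≈ 0.17778.


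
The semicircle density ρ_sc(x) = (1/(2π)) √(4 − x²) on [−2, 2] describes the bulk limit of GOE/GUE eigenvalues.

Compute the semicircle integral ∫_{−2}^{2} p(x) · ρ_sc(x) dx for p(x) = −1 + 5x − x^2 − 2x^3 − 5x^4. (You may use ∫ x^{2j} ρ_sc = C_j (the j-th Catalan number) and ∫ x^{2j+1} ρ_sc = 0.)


Write p(x) = Σ a_i x^i, split into monomials and integrate each against ρ_sc separately.
Using ∫ x^{2j} ρ_sc = C_j = (1/(j+1)) C(2j, j) (Catalan numbers) and ∫ x^{2j+1} ρ_sc = 0 (odd monomials vanish by symmetry):
  i = 0 (even): a_0 · C_{0} = -1 · 1 = -1
  i = 1 (odd): ∫ x^1 ρ_sc = 0 (vanishes)
  i = 2 (even): a_2 · C_{1} = -1 · 1 = -1
  i = 3 (odd): ∫ x^3 ρ_sc = 0 (vanishes)
  i = 4 (even): a_4 · C_{2} = -5 · 2 = -10

Summing the contributions: ∫_{−2}^{2} p(x) ρ_sc(x) dx = (-1) + (-1) + (-10) = -12.


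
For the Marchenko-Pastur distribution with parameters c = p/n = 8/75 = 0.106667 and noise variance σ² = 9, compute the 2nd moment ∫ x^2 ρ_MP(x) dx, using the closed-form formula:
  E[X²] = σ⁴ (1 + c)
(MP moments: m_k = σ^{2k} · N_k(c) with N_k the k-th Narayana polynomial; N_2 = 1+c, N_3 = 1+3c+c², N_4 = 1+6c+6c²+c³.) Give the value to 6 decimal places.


E[X²] = σ⁴ (1 + c) (second MP moment). With σ² = 9 (so σ⁴ = 81) and c = 8/75 = 0.106667: E[X²] = 81 · (1 + 0.106667) = 81 · 1.106667.

So E[X^2] = 89.640000.


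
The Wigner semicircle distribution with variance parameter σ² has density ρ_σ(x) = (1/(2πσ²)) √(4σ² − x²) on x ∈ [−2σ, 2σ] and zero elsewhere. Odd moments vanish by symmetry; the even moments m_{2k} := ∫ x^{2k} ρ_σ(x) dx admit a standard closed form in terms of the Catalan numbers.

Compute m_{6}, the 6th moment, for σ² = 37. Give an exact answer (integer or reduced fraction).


By the scaled semicircle moment identity, m_{2k} = σ^{2k} · C_k with k = 3.
C_3 = (1/(k+1)) · C(2k, k) = (1/4) · C(6, 3) = (1/4) · 20 = 5.
σ^{2k} = (σ²)^k = (37)^3 = 50653.

Therefore m_{6} = σ^{6} · C_3 = 50653 · 5 = 253265.


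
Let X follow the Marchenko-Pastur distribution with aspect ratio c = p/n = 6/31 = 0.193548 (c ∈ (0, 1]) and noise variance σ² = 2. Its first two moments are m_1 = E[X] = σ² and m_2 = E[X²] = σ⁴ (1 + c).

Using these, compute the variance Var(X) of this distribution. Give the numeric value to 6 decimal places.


m_1 = E[X] = σ² = 2, so m_1² = 4.
m_2 = E[X²] = σ⁴ (1 + c) = 4 · (1 + 0.193548) = 4 · 1.193548 = 4.774194.
(Note m_2 − m_1² simplifies to c · σ⁴ = 0.193548 · 4.)

Var(X) = m_2 − m_1² = 4.774194 − 4 = 0.774194.


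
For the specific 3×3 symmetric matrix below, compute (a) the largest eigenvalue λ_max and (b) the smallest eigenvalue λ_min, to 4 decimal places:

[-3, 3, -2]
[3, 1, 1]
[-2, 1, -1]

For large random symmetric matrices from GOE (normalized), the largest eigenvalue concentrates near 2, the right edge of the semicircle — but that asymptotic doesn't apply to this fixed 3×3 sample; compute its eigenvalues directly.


Since M is real symmetric, all three eigenvalues are real; they are the roots of det(λI − M) = λ³ − (tr M) λ² + s λ − det M, where s is the sum of the principal 2×2 minors.
tr M = -3 + 1 + (-1) = -3.
s = ((-3)·1 − 3²) + ((-3)·(-1) − (-2)²) + (1·(-1) − 1²) = -12 + (-1) + (-2) = -15.
det M (expand along row 1) = (-3)·(-2) − 3·(-1) + (-2)·5 = -1.
Characteristic polynomial: λ³ + 3λ² − 15λ + 1 = 0.
Substitute λ = y + (tr M)/3 = y − 1.000000 to remove the quadratic term: y³ + p·y + q = 0 with p = s − (tr M)²/3 = -18.000000 and q = −2(tr M)³/27 + (tr M)·s/3 − det M = 18.000000.
Three real roots ⇒ use the trigonometric (Viète) form: r = 2√(−p/3) = 4.898979, φ = arccos(3q/(p·r)) = arccos(-0.612372) = 2.229854 rad.
y_k = r·cos(φ/3 − 2πk/3) for k = 0, 1, 2 gives y = 3.606872, 1.067601, -4.674473.
λ_k = y_k − 1.000000 gives λ = 2.6069, 0.0676, -5.6745 (check: the sum is -3.0000 = tr M).

Hence λ_max = 2.6069 and λ_min = -5.6745.


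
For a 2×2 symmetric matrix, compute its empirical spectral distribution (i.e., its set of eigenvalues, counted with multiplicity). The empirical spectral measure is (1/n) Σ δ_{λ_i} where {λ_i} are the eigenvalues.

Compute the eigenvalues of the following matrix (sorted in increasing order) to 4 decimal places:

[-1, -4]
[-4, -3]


Since M is real symmetric, both eigenvalues are real; they are the roots of det(λI − M) = λ² − (tr M) λ + det M.
tr M = -1 + (-3) = -4.
det M = (-1)·(-3) − (-4)² = 3 − 16 = -13.
Characteristic polynomial: λ² + 4λ − 13 = 0.
Discriminant Δ = (tr M)² − 4·det M = 16 − (-52) = 68; √Δ = 8.246211.
λ = (tr M ± √Δ)/2 = (-4 ± 8.246211)/2, giving (tr M − √Δ)/2 = -6.1231 and (tr M + √Δ)/2 = 2.1231.

Eigenvalues sorted in increasing order: [-6.1231, 2.1231].


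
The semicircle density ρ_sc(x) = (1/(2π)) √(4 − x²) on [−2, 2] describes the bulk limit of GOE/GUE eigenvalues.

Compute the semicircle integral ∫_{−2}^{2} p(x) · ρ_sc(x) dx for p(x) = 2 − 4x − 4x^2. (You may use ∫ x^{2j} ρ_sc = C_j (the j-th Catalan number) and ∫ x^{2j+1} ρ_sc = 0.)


Write p(x) = Σ a_i x^i, split into monomials and integrate each against ρ_sc separately.
Using ∫ x^{2j} ρ_sc = C_j = (1/(j+1)) C(2j, j) (Catalan numbers) and ∫ x^{2j+1} ρ_sc = 0 (odd monomials vanish by symmetry):
  i = 0 (even): a_0 · C_{0} = 2 · 1 = 2
  i = 1 (odd): ∫ x^1 ρ_sc = 0 (vanishes)
  i = 2 (even): a_2 · C_{1} = -4 · 1 = -4

Summing the contributions: ∫_{−2}^{2} p(x) ρ_sc(x) dx = 2 + (-4) = -2.


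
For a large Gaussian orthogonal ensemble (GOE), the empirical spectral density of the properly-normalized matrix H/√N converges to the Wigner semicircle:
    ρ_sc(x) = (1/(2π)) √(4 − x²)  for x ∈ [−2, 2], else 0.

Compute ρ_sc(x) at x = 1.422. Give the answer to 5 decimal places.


ρ_sc(x) = (1/(2π)) √(4 − x²). With x = 1.422:
  4 − x² = 4 − (1.422)² = 4 − 2.022084 = 1.977916.
  √(4 − x²) = 1.406384.
  1/(2π) = 0.159155.
  ρ_sc(1.422) = 0.159155 · 1.406384 = 0.223833.

Rounded to 5 decimal places: ρ_sc(1.422) ≈ 0.22383.


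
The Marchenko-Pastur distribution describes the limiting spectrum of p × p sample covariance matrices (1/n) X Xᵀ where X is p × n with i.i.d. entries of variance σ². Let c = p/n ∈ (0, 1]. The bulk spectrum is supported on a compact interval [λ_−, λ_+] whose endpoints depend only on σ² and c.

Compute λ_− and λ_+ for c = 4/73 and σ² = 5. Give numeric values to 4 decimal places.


c = 4/73 = 0.054795; √c = 0.234082.
λ_− = σ² (1 − √c)² = 5 · (1 − 0.234082)² = 5 · (0.765918)² = 2.933150.
λ_+ = σ² (1 + √c)² = 5 · (1 + 0.234082)² = 5 · (1.234082)² = 7.614796.

Rounded to 4 decimal places: λ_− ≈ 2.9331, λ_+ ≈ 7.6148.


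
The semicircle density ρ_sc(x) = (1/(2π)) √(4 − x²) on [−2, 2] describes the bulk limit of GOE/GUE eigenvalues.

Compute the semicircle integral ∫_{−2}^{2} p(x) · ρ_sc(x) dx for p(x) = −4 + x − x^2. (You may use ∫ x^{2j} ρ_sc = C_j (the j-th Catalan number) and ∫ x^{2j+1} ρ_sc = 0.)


Write p(x) = Σ a_i x^i, split into monomials and integrate each against ρ_sc separately.
Using ∫ x^{2j} ρ_sc = C_j = (1/(j+1)) C(2j, j) (Catalan numbers) and ∫ x^{2j+1} ρ_sc = 0 (odd monomials vanish by symmetry):
  i = 0 (even): a_0 · C_{0} = -4 · 1 = -4
  i = 1 (odd): ∫ x^1 ρ_sc = 0 (vanishes)
  i = 2 (even): a_2 · C_{1} = -1 · 1 = -1

Summing the contributions: ∫_{−2}^{2} p(x) ρ_sc(x) dx = (-4) + (-1) = -5.


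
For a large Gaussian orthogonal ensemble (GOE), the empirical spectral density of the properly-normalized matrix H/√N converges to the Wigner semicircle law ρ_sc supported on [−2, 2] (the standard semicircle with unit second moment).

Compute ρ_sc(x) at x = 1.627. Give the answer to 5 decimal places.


ρ_sc(x) = (1/(2π)) √(4 − x²). With x = 1.627:
  4 − x² = 4 − (1.627)² = 4 − 2.647129 = 1.352871.
  √(4 − x²) = 1.163130.
  1/(2π) = 0.159155.
  ρ_sc(1.627) = 0.159155 · 1.163130 = 0.185118.

Rounded to 5 decimal places: ρ_sc(1.627) ≈ 0.18512.


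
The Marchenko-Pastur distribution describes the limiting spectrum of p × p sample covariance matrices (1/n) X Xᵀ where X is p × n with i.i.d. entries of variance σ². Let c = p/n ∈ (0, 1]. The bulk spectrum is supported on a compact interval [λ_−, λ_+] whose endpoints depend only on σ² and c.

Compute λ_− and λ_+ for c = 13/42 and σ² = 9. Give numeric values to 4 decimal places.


c = 13/42 = 0.309524; √c = 0.556349.
λ_− = σ² (1 − √c)² = 9 · (1 − 0.556349)² = 9 · (0.443651)² = 1.771439.
λ_+ = σ² (1 + √c)² = 9 · (1 + 0.556349)² = 9 · (1.556349)² = 21.799990.

Rounded to 4 decimal places: λ_− ≈ 1.7714, λ_+ ≈ 21.8000.


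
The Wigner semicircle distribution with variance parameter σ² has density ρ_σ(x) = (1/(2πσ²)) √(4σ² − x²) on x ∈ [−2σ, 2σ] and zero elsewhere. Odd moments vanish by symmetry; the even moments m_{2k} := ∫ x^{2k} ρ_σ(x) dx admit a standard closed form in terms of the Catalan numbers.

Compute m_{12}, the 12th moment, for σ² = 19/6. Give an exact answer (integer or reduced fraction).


By the scaled semicircle moment identity, m_{2k} = σ^{2k} · C_k with k = 6.
C_6 = (1/(k+1)) · C(2k, k) = (1/7) · C(12, 6) = (1/7) · 924 = 132.
σ^{2k} = (σ²)^k = (19/6)^6 = 47045881/46656.

Therefore m_{12} = σ^{12} · C_6 = (47045881/46656) · 132 = 517504691/3888.


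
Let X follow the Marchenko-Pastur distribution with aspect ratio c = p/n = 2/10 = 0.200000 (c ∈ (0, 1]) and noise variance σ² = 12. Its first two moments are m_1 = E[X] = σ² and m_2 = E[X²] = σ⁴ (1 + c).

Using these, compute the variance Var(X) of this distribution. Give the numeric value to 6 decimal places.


m_1 = E[X] = σ² = 12, so m_1² = 144.
m_2 = E[X²] = σ⁴ (1 + c) = 144 · (1 + 0.200000) = 144 · 1.200000 = 172.800000.
(Note m_2 − m_1² simplifies to c · σ⁴ = 0.200000 · 144.)

Var(X) = m_2 − m_1² = 172.800000 − 144 = 28.800000.


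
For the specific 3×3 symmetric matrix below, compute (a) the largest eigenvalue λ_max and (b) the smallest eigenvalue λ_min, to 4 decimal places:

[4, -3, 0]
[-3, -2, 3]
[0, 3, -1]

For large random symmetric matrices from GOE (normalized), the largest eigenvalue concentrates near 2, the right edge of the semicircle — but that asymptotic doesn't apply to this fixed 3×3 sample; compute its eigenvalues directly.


Since M is real symmetric, all three eigenvalues are real; they are the roots of det(λI − M) = λ³ − (tr M) λ² + s λ − det M, where s is the sum of the principal 2×2 minors.
tr M = 4 + (-2) + (-1) = 1.
s = (4·(-2) − (-3)²) + (4·(-1) − 0²) + ((-2)·(-1) − 3²) = -17 + (-4) + (-7) = -28.
det M (expand along row 1) = 4·(-7) − (-3)·3 + 0·(-9) = -19.
Characteristic polynomial: λ³ − λ² − 28λ + 19 = 0.
Substitute λ = y + (tr M)/3 = y + 0.333333 to remove the quadratic term: y³ + p·y + q = 0 with p = s − (tr M)²/3 = -28.333333 and q = −2(tr M)³/27 + (tr M)·s/3 − det M = 9.592593.
Three real roots ⇒ use the trigonometric (Viète) form: r = 2√(−p/3) = 6.146363, φ = arccos(3q/(p·r)) = arccos(-0.165250) = 1.736808 rad.
y_k = r·cos(φ/3 − 2πk/3) for k = 0, 1, 2 gives y = 5.144784, 0.339949, -5.484733.
λ_k = y_k + 0.333333 gives λ = 5.4781, 0.6733, -5.1514 (check: the sum is 1.0000 = tr M).

Hence λ_max = 5.4781 and λ_min = -5.1514.


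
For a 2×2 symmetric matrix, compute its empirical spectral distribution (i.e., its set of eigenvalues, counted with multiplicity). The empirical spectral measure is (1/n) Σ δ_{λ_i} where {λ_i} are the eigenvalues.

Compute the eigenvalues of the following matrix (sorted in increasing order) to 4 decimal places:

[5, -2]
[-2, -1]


Since M is real symmetric, both eigenvalues are real; they are the roots of det(λI − M) = λ² − (tr M) λ + det M.
tr M = 5 + (-1) = 4.
det M = 5·(-1) − (-2)² = -5 − 4 = -9.
Characteristic polynomial: λ² − 4λ − 9 = 0.
Discriminant Δ = (tr M)² − 4·det M = 16 − (-36) = 52; √Δ = 7.211103.
λ = (tr M ± √Δ)/2 = (4 ± 7.211103)/2, giving (tr M − √Δ)/2 = -1.6056 and (tr M + √Δ)/2 = 5.6056.

Eigenvalues sorted in increasing order: [-1.6056, 5.6056].


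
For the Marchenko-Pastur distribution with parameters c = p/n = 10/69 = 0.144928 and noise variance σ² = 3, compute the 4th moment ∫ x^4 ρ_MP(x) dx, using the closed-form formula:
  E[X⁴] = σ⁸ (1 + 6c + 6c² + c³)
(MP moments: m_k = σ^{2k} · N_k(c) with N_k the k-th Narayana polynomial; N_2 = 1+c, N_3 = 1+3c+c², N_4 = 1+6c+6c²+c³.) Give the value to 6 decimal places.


E[X⁴] = σ⁸ (1 + 6c + 6c² + c³) (fourth MP moment). With σ² = 3 (so σ⁸ = 81) and c = 10/69 = 0.144928: E[X⁴] = 81 · (1 + 6·0.144928 + 6·(0.144928)² + (0.144928)³) = 81 · 1.998633.

So E[X^4] = 161.889291.


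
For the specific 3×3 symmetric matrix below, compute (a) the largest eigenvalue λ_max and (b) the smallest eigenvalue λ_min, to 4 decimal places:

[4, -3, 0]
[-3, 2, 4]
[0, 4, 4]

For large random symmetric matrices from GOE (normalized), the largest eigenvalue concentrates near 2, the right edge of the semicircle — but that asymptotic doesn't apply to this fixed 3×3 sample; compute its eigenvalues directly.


Since M is real symmetric, all three eigenvalues are real; they are the roots of det(λI − M) = λ³ − (tr M) λ² + s λ − det M, where s is the sum of the principal 2×2 minors.
tr M = 4 + 2 + 4 = 10.
s = (4·2 − (-3)²) + (4·4 − 0²) + (2·4 − 4²) = -1 + 16 + (-8) = 7.
det M (expand along row 1) = 4·(-8) − (-3)·(-12) + 0·(-12) = -68.
Characteristic polynomial: λ³ − 10λ² + 7λ + 68 = 0.
Substitute λ = y + (tr M)/3 = y + 3.333333 to remove the quadratic term: y³ + p·y + q = 0 with p = s − (tr M)²/3 = -26.333333 and q = −2(tr M)³/27 + (tr M)·s/3 − det M = 17.259259.
Three real roots ⇒ use the trigonometric (Viète) form: r = 2√(−p/3) = 5.925463, φ = arccos(3q/(p·r)) = arccos(-0.331830) = 1.909039 rad.
y_k = r·cos(φ/3 − 2πk/3) for k = 0, 1, 2 gives y = 4.765686, 0.666667, -5.432353.
λ_k = y_k + 3.333333 gives λ = 8.0990, 4.0000, -2.0990 (check: the sum is 10.0000 = tr M).

Hence λ_max = 8.0990 and λ_min = -2.0990.


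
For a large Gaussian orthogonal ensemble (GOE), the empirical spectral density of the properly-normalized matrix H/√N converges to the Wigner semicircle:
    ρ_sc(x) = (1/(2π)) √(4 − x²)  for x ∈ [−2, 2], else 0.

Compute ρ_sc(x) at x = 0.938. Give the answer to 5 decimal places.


ρ_sc(x) = (1/(2π)) √(4 − x²). With x = 0.938:
  4 − x² = 4 − (0.938)² = 4 − 0.879844 = 3.120156.
  √(4 − x²) = 1.766396.
  1/(2π) = 0.159155.
  ρ_sc(0.938) = 0.159155 · 1.766396 = 0.281131.

Rounded to 5 decimal places: ρ_sc(0.938) ≈ 0.28113.


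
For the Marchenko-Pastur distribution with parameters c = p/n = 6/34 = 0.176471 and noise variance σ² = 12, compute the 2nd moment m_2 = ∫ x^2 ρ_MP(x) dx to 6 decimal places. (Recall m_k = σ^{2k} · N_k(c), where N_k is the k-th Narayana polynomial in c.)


E[X²] = σ⁴ (1 + c) (second MP moment). With σ² = 12 (so σ⁴ = 144) and c = 6/34 = 0.176471: E[X²] = 144 · (1 + 0.176471) = 144 · 1.176471.

So E[X^2] = 169.411765.


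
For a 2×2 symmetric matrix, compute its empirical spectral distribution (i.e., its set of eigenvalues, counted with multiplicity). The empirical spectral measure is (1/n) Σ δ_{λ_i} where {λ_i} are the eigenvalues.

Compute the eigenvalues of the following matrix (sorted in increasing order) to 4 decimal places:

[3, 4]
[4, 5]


Since M is real symmetric, both eigenvalues are real; they are the roots of det(λI − M) = λ² − (tr M) λ + det M.
tr M = 3 + 5 = 8.
det M = 3·5 − 4² = 15 − 16 = -1.
Characteristic polynomial: λ² − 8λ − 1 = 0.
Discriminant Δ = (tr M)² − 4·det M = 64 − (-4) = 68; √Δ = 8.246211.
λ = (tr M ± √Δ)/2 = (8 ± 8.246211)/2, giving (tr M − √Δ)/2 = -0.1231 and (tr M + √Δ)/2 = 8.1231.

Eigenvalues sorted in increasing order: [-0.1231, 8.1231].


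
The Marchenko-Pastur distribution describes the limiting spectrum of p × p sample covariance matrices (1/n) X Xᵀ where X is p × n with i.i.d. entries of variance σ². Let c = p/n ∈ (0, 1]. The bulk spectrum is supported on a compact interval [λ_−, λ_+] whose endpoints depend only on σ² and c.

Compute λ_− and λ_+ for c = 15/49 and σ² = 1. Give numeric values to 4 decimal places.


c = 15/49 = 0.306122; √c = 0.553283.
λ_− = σ² (1 − √c)² = 1 · (1 − 0.553283)² = 1 · (0.446717)² = 0.199556.
λ_+ = σ² (1 + √c)² = 1 · (1 + 0.553283)² = 1 · (1.553283)² = 2.412689.

Rounded to 4 decimal places: λ_− ≈ 0.1996, λ_+ ≈ 2.4127.


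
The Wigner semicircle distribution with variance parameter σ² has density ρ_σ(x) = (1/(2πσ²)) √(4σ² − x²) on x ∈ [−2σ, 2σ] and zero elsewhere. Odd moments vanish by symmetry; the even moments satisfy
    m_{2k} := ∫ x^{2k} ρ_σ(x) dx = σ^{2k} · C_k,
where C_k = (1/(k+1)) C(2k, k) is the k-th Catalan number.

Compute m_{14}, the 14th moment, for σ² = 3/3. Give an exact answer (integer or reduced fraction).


By the scaled semicircle moment identity, m_{2k} = σ^{2k} · C_k with k = 7.
C_7 = (1/(k+1)) · C(2k, k) = (1/8) · C(14, 7) = (1/8) · 3432 = 429.
σ^{2k} = (σ²)^k = (3/3)^7 = 1.

Therefore m_{14} = σ^{14} · C_7 = 1 · 429 = 429.
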